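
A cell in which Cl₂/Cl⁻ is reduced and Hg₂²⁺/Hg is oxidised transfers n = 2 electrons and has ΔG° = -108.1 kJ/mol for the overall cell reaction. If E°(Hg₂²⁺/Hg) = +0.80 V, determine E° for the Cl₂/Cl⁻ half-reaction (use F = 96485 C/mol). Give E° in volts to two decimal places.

E°cell = −ΔG°/(nF) = −(-108.1×10³)/((2)(96485)) = +0.560 V.
Since Cl₂/Cl⁻ is the cathode and Hg₂²⁺/Hg the anode, E°cell = E°(Cl₂/Cl⁻) − E°(Hg₂²⁺/Hg).
So E°(Cl₂/Cl⁻) = E°cell + E°(Hg₂²⁺/Hg) = +0.560 + (+0.80) = +1.36 V.

+1.36 V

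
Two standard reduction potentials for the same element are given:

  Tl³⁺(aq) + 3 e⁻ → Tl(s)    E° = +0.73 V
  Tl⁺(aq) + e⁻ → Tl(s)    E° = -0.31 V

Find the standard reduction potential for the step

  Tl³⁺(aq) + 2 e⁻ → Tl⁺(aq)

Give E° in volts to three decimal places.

Sequential free energies add, so n₃E°₃ = n₁E°₁ + n₂E°₂.
With n₃ = 3, and the known step contributing 1×(-0.31) V, the unknown satisfies 2·E° = 3×(+0.73) − 1×(-0.31) = +2.500.
E° = +2.500 / 2 = +1.250 V.

+1.250 V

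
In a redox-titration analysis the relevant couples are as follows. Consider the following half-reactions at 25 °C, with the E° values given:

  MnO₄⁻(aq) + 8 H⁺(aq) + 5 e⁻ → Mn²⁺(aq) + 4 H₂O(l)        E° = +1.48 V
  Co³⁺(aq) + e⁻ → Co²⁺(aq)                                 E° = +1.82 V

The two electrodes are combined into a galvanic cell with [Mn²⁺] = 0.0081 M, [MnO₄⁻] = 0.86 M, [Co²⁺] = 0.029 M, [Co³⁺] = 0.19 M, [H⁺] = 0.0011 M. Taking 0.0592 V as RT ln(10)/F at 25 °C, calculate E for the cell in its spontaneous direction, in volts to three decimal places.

+0.645 V

Co³⁺/Co²⁺ is the cathode (higher E°), MnO₄⁻/Mn²⁺ the anode: E°cell = +1.82 − (+1.48) = +0.34 V, n = 5.
Overall: 5 Co³⁺(aq) + Mn²⁺(aq) + 4 H₂O(l) → 5 Co²⁺(aq) + MnO₄⁻(aq) + 8 H⁺(aq)
Q = [Co²⁺]^5·[MnO₄⁻]·[H⁺]^8 / ([Co³⁺]^5·[Mn²⁺]); log Q = -25.725.
E = E° − (0.0592/n) log Q = +0.34 − (0.0592/5)(-25.725) = +0.645 V.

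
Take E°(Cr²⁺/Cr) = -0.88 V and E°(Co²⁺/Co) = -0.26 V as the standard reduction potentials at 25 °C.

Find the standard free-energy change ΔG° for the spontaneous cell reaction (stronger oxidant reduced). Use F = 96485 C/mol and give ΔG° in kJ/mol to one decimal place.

Co²⁺/Co (E° = -0.26 V) is the cathode; Cr²⁺/Cr (E° = -0.88 V) is the anode, so E°cell = +0.62 V.
Balancing electrons gives n = 2 (lcm of 2 and 2).
ΔG° = −nFE° = −(2)(96485)(+0.62) = -119,641 J = -119.6 kJ/mol.

-119.6 kJ/mol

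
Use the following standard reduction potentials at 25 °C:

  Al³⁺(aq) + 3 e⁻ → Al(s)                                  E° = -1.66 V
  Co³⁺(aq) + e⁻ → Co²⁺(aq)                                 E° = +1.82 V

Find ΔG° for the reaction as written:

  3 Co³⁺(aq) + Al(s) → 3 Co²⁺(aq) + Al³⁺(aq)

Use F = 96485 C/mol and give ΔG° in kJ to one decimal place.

-1007.3 kJ

As written, Co³⁺/Co²⁺ is reduced (cathode) and Al³⁺/Al is oxidised (anode), so E°cell = (+1.82) − (-1.66) = +3.48 V.
Balancing electrons gives n = 3.
ΔG° = −nFE° = −(3)(96485)(+3.48) = -1,007,303 J = -1007.3 kJ.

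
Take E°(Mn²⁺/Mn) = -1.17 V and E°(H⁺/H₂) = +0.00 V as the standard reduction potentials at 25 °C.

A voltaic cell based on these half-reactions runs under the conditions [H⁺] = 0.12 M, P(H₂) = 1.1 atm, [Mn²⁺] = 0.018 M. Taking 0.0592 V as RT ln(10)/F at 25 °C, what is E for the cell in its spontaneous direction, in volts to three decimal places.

H⁺/H₂ is the cathode (higher E°), Mn²⁺/Mn the anode: E°cell = +0.00 − (-1.17) = +1.17 V, n = 2.
Overall: 2 H⁺(aq) + Mn(s) → H₂(g) + Mn²⁺(aq)
Q = P(H₂)·[Mn²⁺] / ([H⁺]^2); log Q = 0.138.
E = E° − (0.0592/n) log Q = +1.17 − (0.0592/2)(0.138) = +1.166 V.

+1.166 V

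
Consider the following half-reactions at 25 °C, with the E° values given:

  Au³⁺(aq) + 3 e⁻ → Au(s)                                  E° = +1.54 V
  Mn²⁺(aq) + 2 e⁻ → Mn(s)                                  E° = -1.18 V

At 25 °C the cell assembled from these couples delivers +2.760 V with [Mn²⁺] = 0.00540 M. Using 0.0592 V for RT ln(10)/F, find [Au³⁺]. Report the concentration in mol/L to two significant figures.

0.042 M

Au³⁺/Au is the cathode, Mn²⁺/Mn the anode: E°cell = +2.72 V, n = 6.
Overall reaction: 2 Au³⁺(aq) + 3 Mn(s) → 2 Au(s) + 3 Mn²⁺(aq); Q = [Mn²⁺]^3/[Au³⁺]^2.
From E = E° − (0.0592/n) log Q: log Q = (E° − E)·n/0.0592 = (+2.72 − (+2.760))·6/0.0592 = -4.0541.
So 2·log[Au³⁺] = 3·log(0.0054) − log Q = -6.8028 − (-4.0541) = -2.7487; log[Au³⁺] = -2.7487 / 2 = -1.3743; [Au³⁺] = 10^(-1.3743) ≈ 0.042 M.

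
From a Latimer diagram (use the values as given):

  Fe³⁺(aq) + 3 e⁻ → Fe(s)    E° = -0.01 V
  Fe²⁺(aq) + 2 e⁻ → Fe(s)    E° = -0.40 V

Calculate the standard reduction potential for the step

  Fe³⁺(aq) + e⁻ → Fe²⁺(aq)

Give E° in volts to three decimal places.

+0.770 V

Sequential free energies add, so n₃E°₃ = n₁E°₁ + n₂E°₂.
With n₃ = 3, and the known step contributing 2×(-0.40) V, the unknown satisfies 1·E° = 3×(-0.01) − 2×(-0.40) = +0.770.
E° = +0.770 / 1 = +0.770 V.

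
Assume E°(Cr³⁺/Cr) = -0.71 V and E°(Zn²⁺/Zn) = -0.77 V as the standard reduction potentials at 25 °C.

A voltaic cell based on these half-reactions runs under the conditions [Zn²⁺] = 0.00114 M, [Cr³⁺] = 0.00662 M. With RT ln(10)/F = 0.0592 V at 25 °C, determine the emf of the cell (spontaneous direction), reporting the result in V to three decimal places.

+0.104 V

Cr³⁺/Cr is the cathode (higher E°), Zn²⁺/Zn the anode: E°cell = -0.71 − (-0.77) = +0.06 V, n = 6.
Overall: 2 Cr³⁺(aq) + 3 Zn(s) → 2 Cr(s) + 3 Zn²⁺(aq)
Q = [Zn²⁺]^3 / ([Cr³⁺]^2); log Q = -4.471.
E = E° − (0.0592/n) log Q = +0.06 − (0.0592/6)(-4.471) = +0.104 V.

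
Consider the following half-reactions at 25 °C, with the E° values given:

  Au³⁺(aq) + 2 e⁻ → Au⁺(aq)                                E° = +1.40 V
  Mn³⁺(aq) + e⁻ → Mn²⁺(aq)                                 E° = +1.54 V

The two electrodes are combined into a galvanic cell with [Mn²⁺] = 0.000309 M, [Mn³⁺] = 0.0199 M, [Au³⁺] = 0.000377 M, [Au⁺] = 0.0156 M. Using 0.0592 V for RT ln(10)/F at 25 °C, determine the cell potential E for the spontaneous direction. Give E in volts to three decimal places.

Mn³⁺/Mn²⁺ is the cathode (higher E°), Au³⁺/Au⁺ the anode: E°cell = +1.54 − (+1.40) = +0.14 V, n = 2.
Overall: 2 Mn³⁺(aq) + Au⁺(aq) → 2 Mn²⁺(aq) + Au³⁺(aq)
Q = [Mn²⁺]^2·[Au³⁺] / ([Mn³⁺]^2·[Au⁺]); log Q = -5.235.
E = E° − (0.0592/n) log Q = +0.14 − (0.0592/2)(-5.235) = +0.295 V.

+0.295 V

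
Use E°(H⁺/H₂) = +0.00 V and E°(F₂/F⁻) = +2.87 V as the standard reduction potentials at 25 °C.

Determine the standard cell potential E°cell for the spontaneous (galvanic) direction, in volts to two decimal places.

The F₂/F⁻ couple has the higher reduction potential, so it is the cathode; H⁺/H₂ is oxidised at the anode.
E°cell = E°(cathode) − E°(anode) = (+2.87) − (+0.00) = +2.87 V.
Since E°cell > 0, the reaction is spontaneous under standard conditions.

+2.87 V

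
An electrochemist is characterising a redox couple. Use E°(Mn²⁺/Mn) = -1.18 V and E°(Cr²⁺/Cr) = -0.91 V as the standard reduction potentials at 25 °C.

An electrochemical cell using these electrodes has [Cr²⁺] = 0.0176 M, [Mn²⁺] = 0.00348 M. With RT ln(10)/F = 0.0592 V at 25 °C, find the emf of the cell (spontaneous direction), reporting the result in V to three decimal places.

Cr²⁺/Cr is the cathode (higher E°), Mn²⁺/Mn the anode: E°cell = -0.91 − (-1.18) = +0.27 V, n = 2.
Overall: Cr²⁺(aq) + Mn(s) → Cr(s) + Mn²⁺(aq)
Q = [Mn²⁺] / ([Cr²⁺]); log Q = -0.704.
E = E° − (0.0592/n) log Q = +0.27 − (0.0592/2)(-0.704) = +0.291 V.

+0.291 V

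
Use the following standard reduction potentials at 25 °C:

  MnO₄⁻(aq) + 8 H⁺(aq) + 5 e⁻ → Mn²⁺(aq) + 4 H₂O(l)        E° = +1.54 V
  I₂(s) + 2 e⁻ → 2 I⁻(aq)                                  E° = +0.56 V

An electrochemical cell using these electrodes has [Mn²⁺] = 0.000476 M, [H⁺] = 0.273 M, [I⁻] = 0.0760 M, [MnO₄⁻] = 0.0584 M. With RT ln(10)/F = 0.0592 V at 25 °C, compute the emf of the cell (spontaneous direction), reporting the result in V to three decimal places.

+0.885 V

MnO₄⁻/Mn²⁺ is the cathode (higher E°), I₂/I⁻ the anode: E°cell = +1.54 − (+0.56) = +0.98 V, n = 10.
Overall: 2 MnO₄⁻(aq) + 16 H⁺(aq) + 10 I⁻(aq) → 2 Mn²⁺(aq) + 8 H₂O(l) + 5 I₂(s)
Q = [Mn²⁺]^2 / ([MnO₄⁻]^2·[H⁺]^16·[I⁻]^10); log Q = 16.036.
E = E° − (0.0592/n) log Q = +0.98 − (0.0592/10)(16.036) = +0.885 V.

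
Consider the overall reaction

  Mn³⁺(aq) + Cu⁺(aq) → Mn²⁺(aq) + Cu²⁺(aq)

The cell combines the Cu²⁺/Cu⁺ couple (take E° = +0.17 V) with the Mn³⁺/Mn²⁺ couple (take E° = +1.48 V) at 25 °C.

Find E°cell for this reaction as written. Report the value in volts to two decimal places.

The Mn³⁺/Mn²⁺ couple has the higher reduction potential, so it is the cathode; Cu²⁺/Cu⁺ is oxidised at the anode.
E°cell = E°(cathode) − E°(anode) = (+1.48) − (+0.17) = +1.31 V.
Since E°cell > 0, the reaction is spontaneous under standard conditions.

+1.31 V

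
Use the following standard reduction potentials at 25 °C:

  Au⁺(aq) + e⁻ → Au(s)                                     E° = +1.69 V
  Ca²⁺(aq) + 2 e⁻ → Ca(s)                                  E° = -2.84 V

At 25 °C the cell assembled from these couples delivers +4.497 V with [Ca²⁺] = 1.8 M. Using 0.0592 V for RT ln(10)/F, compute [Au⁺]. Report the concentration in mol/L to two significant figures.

0.37 M

Au⁺/Au is the cathode, Ca²⁺/Ca the anode: E°cell = +4.53 V, n = 2.
Overall reaction: 2 Au⁺(aq) + Ca(s) → 2 Au(s) + Ca²⁺(aq); Q = [Ca²⁺]^1/[Au⁺]^2.
From E = E° − (0.0592/n) log Q: log Q = (E° − E)·n/0.0592 = (+4.53 − (+4.497))·2/0.0592 = 1.1149.
So 2·log[Au⁺] = 1·log(1.8) − log Q = 0.2553 − (1.1149) = -0.8596; log[Au⁺] = -0.8596 / 2 = -0.4298; [Au⁺] = 10^(-0.4298) ≈ 0.37 M.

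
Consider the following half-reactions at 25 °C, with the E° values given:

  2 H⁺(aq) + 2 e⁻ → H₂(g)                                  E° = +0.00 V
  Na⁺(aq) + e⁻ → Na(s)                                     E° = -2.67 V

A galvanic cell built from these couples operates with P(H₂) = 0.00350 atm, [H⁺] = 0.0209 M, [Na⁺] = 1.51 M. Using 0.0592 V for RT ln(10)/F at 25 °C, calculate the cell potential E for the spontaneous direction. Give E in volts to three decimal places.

+2.633 V

H⁺/H₂ is the cathode (higher E°), Na⁺/Na the anode: E°cell = +0.00 − (-2.67) = +2.67 V, n = 2.
Overall: 2 H⁺(aq) + 2 Na(s) → H₂(g) + 2 Na⁺(aq)
Q = P(H₂)·[Na⁺]^2 / ([H⁺]^2); log Q = 1.262.
E = E° − (0.0592/n) log Q = +2.67 − (0.0592/2)(1.262) = +2.633 V.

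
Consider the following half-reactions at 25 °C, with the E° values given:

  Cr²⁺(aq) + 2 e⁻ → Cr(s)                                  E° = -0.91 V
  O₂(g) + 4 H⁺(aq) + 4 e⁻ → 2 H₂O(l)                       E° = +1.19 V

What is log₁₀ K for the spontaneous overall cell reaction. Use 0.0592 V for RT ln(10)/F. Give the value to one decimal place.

Cathode: O₂/H₂O; anode: Cr²⁺/Cr. E°cell = +2.10 V, n = 4.
log K = nE°cell / 0.0592 = (4)(+2.10) / 0.0592 = 141.9.

141.9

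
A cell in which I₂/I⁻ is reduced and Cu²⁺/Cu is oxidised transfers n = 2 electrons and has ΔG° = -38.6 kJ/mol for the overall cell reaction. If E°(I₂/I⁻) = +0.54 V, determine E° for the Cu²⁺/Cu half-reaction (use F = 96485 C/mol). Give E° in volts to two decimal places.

+0.34 V

E°cell = −ΔG°/(nF) = −(-38.6×10³)/((2)(96485)) = +0.200 V.
Since I₂/I⁻ is the cathode and Cu²⁺/Cu the anode, E°cell = E°(I₂/I⁻) − E°(Cu²⁺/Cu).
So E°(Cu²⁺/Cu) = E°(I₂/I⁻) − E°cell = (+0.54) − (+0.200) = +0.34 V.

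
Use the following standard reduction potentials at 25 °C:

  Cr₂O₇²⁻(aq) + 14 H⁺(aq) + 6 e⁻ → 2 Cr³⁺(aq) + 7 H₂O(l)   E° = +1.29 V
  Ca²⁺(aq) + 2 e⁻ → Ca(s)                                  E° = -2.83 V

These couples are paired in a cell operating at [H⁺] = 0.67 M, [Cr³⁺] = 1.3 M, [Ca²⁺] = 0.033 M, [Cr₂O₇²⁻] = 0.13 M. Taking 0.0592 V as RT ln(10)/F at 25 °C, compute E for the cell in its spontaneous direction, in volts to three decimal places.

Cr₂O₇²⁻/Cr³⁺ is the cathode (higher E°), Ca²⁺/Ca the anode: E°cell = +1.29 − (-2.83) = +4.12 V, n = 6.
Overall: Cr₂O₇²⁻(aq) + 14 H⁺(aq) + 3 Ca(s) → 2 Cr³⁺(aq) + 7 H₂O(l) + 3 Ca²⁺(aq)
Q = [Cr³⁺]^2·[Ca²⁺]^3 / ([Cr₂O₇²⁻]·[H⁺]^14); log Q = -0.896.
E = E° − (0.0592/n) log Q = +4.12 − (0.0592/6)(-0.896) = +4.129 V.

+4.129 V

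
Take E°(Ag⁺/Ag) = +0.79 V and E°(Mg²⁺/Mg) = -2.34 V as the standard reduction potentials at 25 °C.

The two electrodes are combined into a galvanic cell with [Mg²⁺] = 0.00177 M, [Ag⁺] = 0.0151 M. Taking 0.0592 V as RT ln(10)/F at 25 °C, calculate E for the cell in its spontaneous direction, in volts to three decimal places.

+3.104 V

Ag⁺/Ag is the cathode (higher E°), Mg²⁺/Mg the anode: E°cell = +0.79 − (-2.34) = +3.13 V, n = 2.
Overall: 2 Ag⁺(aq) + Mg(s) → 2 Ag(s) + Mg²⁺(aq)
Q = [Mg²⁺] / ([Ag⁺]^2); log Q = 0.890.
E = E° − (0.0592/n) log Q = +3.13 − (0.0592/2)(0.890) = +3.104 V.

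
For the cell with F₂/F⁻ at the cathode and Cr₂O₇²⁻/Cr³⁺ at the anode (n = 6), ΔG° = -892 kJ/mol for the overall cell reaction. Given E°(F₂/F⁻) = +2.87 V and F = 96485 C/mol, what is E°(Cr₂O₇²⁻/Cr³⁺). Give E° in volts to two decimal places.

E°cell = −ΔG°/(nF) = −(-892×10³)/((6)(96485)) = +1.541 V.
Since F₂/F⁻ is the cathode and Cr₂O₇²⁻/Cr³⁺ the anode, E°cell = E°(F₂/F⁻) − E°(Cr₂O₇²⁻/Cr³⁺).
So E°(Cr₂O₇²⁻/Cr³⁺) = E°(F₂/F⁻) − E°cell = (+2.87) − (+1.541) = +1.33 V.

+1.33 V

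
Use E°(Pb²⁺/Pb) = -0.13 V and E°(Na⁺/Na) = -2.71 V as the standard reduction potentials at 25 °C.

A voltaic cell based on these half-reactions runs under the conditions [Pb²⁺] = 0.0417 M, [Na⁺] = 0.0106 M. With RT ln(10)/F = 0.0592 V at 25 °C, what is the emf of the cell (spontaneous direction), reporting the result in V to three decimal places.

+2.656 V

Pb²⁺/Pb is the cathode (higher E°), Na⁺/Na the anode: E°cell = -0.13 − (-2.71) = +2.58 V, n = 2.
Overall: Pb²⁺(aq) + 2 Na(s) → Pb(s) + 2 Na⁺(aq)
Q = [Na⁺]^2 / ([Pb²⁺]); log Q = -2.570.
E = E° − (0.0592/n) log Q = +2.58 − (0.0592/2)(-2.570) = +2.656 V.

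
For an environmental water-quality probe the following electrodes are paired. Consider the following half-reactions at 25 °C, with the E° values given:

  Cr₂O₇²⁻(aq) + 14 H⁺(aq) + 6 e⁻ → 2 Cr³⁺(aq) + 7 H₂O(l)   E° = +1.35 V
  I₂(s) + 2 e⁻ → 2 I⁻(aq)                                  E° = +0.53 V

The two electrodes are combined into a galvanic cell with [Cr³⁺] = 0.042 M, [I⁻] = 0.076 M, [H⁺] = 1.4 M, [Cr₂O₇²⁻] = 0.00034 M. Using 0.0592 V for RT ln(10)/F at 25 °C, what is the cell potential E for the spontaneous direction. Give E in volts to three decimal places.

Cr₂O₇²⁻/Cr³⁺ is the cathode (higher E°), I₂/I⁻ the anode: E°cell = +1.35 − (+0.53) = +0.82 V, n = 6.
Overall: Cr₂O₇²⁻(aq) + 14 H⁺(aq) + 6 I⁻(aq) → 2 Cr³⁺(aq) + 7 H₂O(l) + 3 I₂(s)
Q = [Cr³⁺]^2 / ([Cr₂O₇²⁻]·[H⁺]^14·[I⁻]^6); log Q = 5.384.
E = E° − (0.0592/n) log Q = +0.82 − (0.0592/6)(5.384) = +0.767 V.

+0.767 V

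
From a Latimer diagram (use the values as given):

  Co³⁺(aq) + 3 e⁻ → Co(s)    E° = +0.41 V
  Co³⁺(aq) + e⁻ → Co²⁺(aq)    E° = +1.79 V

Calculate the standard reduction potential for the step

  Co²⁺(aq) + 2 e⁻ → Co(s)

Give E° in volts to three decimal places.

-0.280 V

Sequential free energies add, so n₃E°₃ = n₁E°₁ + n₂E°₂.
With n₃ = 3, and the known step contributing 1×(+1.79) V, the unknown satisfies 2·E° = 3×(+0.41) − 1×(+1.79) = -0.560.
E° = -0.560 / 2 = -0.280 V.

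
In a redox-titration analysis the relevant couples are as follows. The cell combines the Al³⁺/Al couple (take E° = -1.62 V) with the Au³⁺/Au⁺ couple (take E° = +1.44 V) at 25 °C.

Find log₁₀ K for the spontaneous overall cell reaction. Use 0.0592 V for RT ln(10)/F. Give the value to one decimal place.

Cathode: Au³⁺/Au⁺; anode: Al³⁺/Al. E°cell = +3.06 V, n = 6.
log K = nE°cell / 0.0592 = (6)(+3.06) / 0.0592 = 310.1.

310.1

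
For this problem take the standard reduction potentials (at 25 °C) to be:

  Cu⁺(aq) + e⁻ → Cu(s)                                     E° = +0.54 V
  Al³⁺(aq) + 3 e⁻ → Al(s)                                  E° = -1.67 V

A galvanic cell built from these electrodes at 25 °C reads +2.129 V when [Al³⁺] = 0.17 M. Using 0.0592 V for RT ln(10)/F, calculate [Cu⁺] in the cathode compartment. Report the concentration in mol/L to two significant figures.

0.024 M

Cu⁺/Cu is the cathode, Al³⁺/Al the anode: E°cell = +2.21 V, n = 3.
Overall reaction: 3 Cu⁺(aq) + Al(s) → 3 Cu(s) + Al³⁺(aq); Q = [Al³⁺]^1/[Cu⁺]^3.
From E = E° − (0.0592/n) log Q: log Q = (E° − E)·n/0.0592 = (+2.21 − (+2.129))·3/0.0592 = 4.1047.
So 3·log[Cu⁺] = 1·log(0.17) − log Q = -0.7696 − (4.1047) = -4.8743; log[Cu⁺] = -4.8743 / 3 = -1.6248; [Cu⁺] = 10^(-1.6248) ≈ 0.024 M.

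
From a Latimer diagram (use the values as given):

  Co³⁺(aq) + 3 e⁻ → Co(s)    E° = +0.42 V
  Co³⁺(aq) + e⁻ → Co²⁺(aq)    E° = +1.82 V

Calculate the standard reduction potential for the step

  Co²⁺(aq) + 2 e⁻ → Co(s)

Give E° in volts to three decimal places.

Sequential free energies add, so n₃E°₃ = n₁E°₁ + n₂E°₂.
With n₃ = 3, and the known step contributing 1×(+1.82) V, the unknown satisfies 2·E° = 3×(+0.42) − 1×(+1.82) = -0.560.
E° = -0.560 / 2 = -0.280 V.

-0.280 V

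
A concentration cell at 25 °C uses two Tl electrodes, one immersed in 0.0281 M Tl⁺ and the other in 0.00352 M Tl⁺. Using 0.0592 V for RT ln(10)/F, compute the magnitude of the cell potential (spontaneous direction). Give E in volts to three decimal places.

For a concentration cell E°cell = 0. The 0.0281 M side is the cathode (reduction is favoured where [Tl⁺] is higher).
With n = 1, E = −(0.0592/1) log([Tl⁺]ₐₙ/[Tl⁺]꜀ₐₜ) = −(0.0592/1) log(0.00352/0.0281) = −(0.0592/1)(-0.902) = +0.053 V.

+0.053 V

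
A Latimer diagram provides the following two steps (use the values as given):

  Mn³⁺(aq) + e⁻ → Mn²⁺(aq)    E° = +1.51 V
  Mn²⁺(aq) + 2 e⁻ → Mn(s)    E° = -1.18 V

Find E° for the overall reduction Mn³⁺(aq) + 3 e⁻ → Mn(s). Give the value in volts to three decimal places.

Standard free energies of sequential steps add: ΔG°₃ = ΔG°₁ + ΔG°₂, so n₃E°₃ = n₁E°₁ + n₂E°₂.
E°₃ = (1×+1.51 + 2×-1.18) / 3 = (-0.850) / 3 = -0.283 V.
E° values themselves are not directly additive — weighting by electron count is essential.

-0.283 V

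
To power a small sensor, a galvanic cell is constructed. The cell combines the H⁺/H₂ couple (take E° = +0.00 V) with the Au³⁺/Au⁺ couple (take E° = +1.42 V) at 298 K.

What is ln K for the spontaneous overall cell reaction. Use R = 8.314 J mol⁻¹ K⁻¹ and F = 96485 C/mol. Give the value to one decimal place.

Cathode: Au³⁺/Au⁺; anode: H⁺/H₂. E°cell = (+1.42) − (+0.00) = +1.42 V, with n = 2.
ΔG° = −nFE° = −RT ln K, so ln K = nFE°/(RT) = (2)(96485)(+1.42) / ((8.314)(298)) = 110.599.

110.6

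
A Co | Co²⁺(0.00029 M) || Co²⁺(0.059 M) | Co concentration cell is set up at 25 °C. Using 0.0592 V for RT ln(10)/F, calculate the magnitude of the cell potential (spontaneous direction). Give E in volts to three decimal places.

+0.068 V

For a concentration cell E°cell = 0. The 0.059 M side is the cathode (reduction is favoured where [Co²⁺] is higher).
With n = 2, E = −(0.0592/2) log([Co²⁺]ₐₙ/[Co²⁺]꜀ₐₜ) = −(0.0592/2) log(0.00029/0.059) = −(0.0592/2)(-2.308) = +0.068 V.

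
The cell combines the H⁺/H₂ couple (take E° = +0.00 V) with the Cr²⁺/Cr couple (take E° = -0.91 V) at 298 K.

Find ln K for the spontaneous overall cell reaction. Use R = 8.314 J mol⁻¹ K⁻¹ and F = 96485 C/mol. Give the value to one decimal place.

70.9

Cathode: H⁺/H₂; anode: Cr²⁺/Cr. E°cell = (+0.00) − (-0.91) = +0.91 V, with n = 2.
ΔG° = −nFE° = −RT ln K, so ln K = nFE°/(RT) = (2)(96485)(+0.91) / ((8.314)(298)) = 70.877.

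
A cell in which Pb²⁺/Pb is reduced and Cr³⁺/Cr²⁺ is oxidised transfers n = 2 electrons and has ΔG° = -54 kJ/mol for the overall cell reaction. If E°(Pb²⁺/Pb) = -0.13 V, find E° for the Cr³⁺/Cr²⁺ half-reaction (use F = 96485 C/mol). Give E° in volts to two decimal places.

-0.41 V

E°cell = −ΔG°/(nF) = −(-54×10³)/((2)(96485)) = +0.280 V.
Since Pb²⁺/Pb is the cathode and Cr³⁺/Cr²⁺ the anode, E°cell = E°(Pb²⁺/Pb) − E°(Cr³⁺/Cr²⁺).
So E°(Cr³⁺/Cr²⁺) = E°(Pb²⁺/Pb) − E°cell = (-0.13) − (+0.280) = -0.41 V.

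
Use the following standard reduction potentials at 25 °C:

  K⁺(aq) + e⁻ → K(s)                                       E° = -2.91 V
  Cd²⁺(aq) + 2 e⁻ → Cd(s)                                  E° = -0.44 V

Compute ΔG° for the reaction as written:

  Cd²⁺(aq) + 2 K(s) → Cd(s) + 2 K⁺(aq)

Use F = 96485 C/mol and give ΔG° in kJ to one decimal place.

-476.6 kJ

As written, Cd²⁺/Cd is reduced (cathode) and K⁺/K is oxidised (anode), so E°cell = (-0.44) − (-2.91) = +2.47 V.
Balancing electrons gives n = 2.
ΔG° = −nFE° = −(2)(96485)(+2.47) = -476,636 J = -476.6 kJ.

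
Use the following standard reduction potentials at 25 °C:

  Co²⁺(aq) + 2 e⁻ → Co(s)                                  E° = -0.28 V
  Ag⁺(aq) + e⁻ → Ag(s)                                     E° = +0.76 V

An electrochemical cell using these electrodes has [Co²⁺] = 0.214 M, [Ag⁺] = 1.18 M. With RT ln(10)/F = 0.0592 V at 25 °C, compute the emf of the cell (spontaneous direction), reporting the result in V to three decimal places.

+1.064 V

Ag⁺/Ag is the cathode (higher E°), Co²⁺/Co the anode: E°cell = +0.76 − (-0.28) = +1.04 V, n = 2.
Overall: 2 Ag⁺(aq) + Co(s) → 2 Ag(s) + Co²⁺(aq)
Q = [Co²⁺] / ([Ag⁺]^2); log Q = -0.813.
E = E° − (0.0592/n) log Q = +1.04 − (0.0592/2)(-0.813) = +1.064 V.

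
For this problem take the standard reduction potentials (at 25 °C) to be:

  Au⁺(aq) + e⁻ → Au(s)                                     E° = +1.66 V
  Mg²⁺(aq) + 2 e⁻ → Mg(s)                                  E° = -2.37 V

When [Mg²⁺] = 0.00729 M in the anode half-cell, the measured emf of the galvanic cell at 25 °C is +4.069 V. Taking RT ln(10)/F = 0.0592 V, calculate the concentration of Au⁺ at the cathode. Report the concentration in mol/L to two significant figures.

Au⁺/Au is the cathode, Mg²⁺/Mg the anode: E°cell = +4.03 V, n = 2.
Overall reaction: 2 Au⁺(aq) + Mg(s) → 2 Au(s) + Mg²⁺(aq); Q = [Mg²⁺]^1/[Au⁺]^2.
From E = E° − (0.0592/n) log Q: log Q = (E° − E)·n/0.0592 = (+4.03 − (+4.069))·2/0.0592 = -1.3176.
So 2·log[Au⁺] = 1·log(0.00729) − log Q = -2.1373 − (-1.3176) = -0.8197; log[Au⁺] = -0.8197 / 2 = -0.4098; [Au⁺] = 10^(-0.4098) ≈ 0.39 M.

0.39 M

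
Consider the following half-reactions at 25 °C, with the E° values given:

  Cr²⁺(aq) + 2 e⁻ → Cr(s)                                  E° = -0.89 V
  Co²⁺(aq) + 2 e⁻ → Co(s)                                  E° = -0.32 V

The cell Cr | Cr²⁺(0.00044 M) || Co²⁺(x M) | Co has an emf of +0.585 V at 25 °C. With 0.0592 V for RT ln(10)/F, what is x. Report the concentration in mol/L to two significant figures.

0.0014 M

Co²⁺/Co is the cathode, Cr²⁺/Cr the anode: E°cell = +0.57 V, n = 2.
Overall reaction: Co²⁺(aq) + Cr(s) → Co(s) + Cr²⁺(aq); Q = [Cr²⁺]^1/[Co²⁺]^1.
From E = E° − (0.0592/n) log Q: log Q = (E° − E)·n/0.0592 = (+0.57 − (+0.585))·2/0.0592 = -0.5068.
So 1·log[Co²⁺] = 1·log(0.00044) − log Q = -3.3565 − (-0.5068) = -2.8497; [Co²⁺] = 10^(-2.8497) ≈ 0.0014 M.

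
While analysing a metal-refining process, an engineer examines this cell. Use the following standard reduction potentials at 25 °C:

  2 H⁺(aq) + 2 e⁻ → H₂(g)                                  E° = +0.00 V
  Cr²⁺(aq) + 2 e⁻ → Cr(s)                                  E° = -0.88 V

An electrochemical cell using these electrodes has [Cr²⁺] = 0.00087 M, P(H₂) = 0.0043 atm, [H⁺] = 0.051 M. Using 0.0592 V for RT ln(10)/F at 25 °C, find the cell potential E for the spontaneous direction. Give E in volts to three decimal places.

+0.964 V

H⁺/H₂ is the cathode (higher E°), Cr²⁺/Cr the anode: E°cell = +0.00 − (-0.88) = +0.88 V, n = 2.
Overall: 2 H⁺(aq) + Cr(s) → H₂(g) + Cr²⁺(aq)
Q = P(H₂)·[Cr²⁺] / ([H⁺]^2); log Q = -2.842.
E = E° − (0.0592/n) log Q = +0.88 − (0.0592/2)(-2.842) = +0.964 V.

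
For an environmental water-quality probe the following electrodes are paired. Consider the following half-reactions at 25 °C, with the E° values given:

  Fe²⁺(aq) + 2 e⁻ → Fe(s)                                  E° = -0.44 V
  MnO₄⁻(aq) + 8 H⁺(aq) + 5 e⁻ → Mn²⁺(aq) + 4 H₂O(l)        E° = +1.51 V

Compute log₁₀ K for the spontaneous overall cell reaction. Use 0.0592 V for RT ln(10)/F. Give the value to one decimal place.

Cathode: MnO₄⁻/Mn²⁺; anode: Fe²⁺/Fe. E°cell = +1.95 V, n = 10.
log K = nE°cell / 0.0592 = (10)(+1.95) / 0.0592 = 329.4.

329.4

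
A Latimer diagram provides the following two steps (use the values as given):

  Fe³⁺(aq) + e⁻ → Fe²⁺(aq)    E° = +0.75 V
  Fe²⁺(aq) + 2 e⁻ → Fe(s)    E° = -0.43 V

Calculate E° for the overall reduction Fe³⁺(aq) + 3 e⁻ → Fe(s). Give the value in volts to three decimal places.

Adding the free-energy changes (−nFE°) of the two steps gives −n₃FE°₃ = −n₁FE°₁ − n₂FE°₂.
E°₃ = (1×+0.75 + 2×-0.43) / 3 = (-0.110) / 3 = -0.037 V.
Simply averaging or adding the two E° values would be wrong; the electron-weighted sum is required.

-0.037 V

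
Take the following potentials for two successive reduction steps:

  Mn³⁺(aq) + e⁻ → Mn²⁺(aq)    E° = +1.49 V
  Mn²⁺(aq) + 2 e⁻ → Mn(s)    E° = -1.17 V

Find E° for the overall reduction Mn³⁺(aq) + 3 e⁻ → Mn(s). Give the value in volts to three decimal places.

Standard free energies of sequential steps add: ΔG°₃ = ΔG°₁ + ΔG°₂, so n₃E°₃ = n₁E°₁ + n₂E°₂.
E°₃ = (1×+1.49 + 2×-1.17) / 3 = (-0.850) / 3 = -0.283 V.
E° values themselves are not directly additive — weighting by electron count is essential.

-0.283 V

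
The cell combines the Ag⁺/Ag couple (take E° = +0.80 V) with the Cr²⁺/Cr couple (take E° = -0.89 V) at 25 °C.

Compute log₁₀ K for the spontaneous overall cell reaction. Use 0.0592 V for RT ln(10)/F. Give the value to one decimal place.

57.1

Cathode: Ag⁺/Ag; anode: Cr²⁺/Cr. E°cell = +1.69 V, n = 2.
log K = nE°cell / 0.0592 = (2)(+1.69) / 0.0592 = 57.1.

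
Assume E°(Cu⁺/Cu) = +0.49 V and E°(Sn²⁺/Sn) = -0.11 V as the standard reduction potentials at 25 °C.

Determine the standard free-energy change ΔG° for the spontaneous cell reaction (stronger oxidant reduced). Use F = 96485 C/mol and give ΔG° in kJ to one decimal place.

-115.8 kJ

Cu⁺/Cu (E° = +0.49 V) is the cathode; Sn²⁺/Sn (E° = -0.11 V) is the anode, so E°cell = +0.60 V.
Balancing electrons gives n = 2 (lcm of 1 and 2).
ΔG° = −nFE° = −(2)(96485)(+0.60) = -115,782 J = -115.8 kJ.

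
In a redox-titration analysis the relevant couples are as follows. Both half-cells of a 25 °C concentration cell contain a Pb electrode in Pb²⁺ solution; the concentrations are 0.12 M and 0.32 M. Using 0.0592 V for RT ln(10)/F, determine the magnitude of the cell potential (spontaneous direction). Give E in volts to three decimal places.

For a concentration cell E°cell = 0. The 0.32 M side is the cathode (reduction is favoured where [Pb²⁺] is higher).
With n = 2, E = −(0.0592/2) log([Pb²⁺]ₐₙ/[Pb²⁺]꜀ₐₜ) = −(0.0592/2) log(0.12/0.32) = −(0.0592/2)(-0.426) = +0.013 V.

+0.013 V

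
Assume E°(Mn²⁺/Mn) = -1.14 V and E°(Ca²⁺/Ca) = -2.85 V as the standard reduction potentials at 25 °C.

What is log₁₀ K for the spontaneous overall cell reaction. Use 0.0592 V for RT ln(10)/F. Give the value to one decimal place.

Cathode: Mn²⁺/Mn; anode: Ca²⁺/Ca. E°cell = +1.71 V, n = 2.
log K = nE°cell / 0.0592 = (2)(+1.71) / 0.0592 = 57.8.

57.8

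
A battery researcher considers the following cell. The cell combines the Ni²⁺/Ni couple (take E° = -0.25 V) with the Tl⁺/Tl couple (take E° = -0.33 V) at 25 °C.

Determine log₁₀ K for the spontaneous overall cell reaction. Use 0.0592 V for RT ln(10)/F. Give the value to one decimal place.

2.7

Cathode: Ni²⁺/Ni; anode: Tl⁺/Tl. E°cell = +0.08 V, n = 2.
log K = nE°cell / 0.0592 = (2)(+0.08) / 0.0592 = 2.7.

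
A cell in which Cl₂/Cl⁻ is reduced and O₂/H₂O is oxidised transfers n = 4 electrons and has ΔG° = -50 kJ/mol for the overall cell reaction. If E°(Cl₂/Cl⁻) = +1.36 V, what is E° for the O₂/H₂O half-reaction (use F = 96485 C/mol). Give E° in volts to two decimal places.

E°cell = −ΔG°/(nF) = −(-50×10³)/((4)(96485)) = +0.130 V.
Since Cl₂/Cl⁻ is the cathode and O₂/H₂O the anode, E°cell = E°(Cl₂/Cl⁻) − E°(O₂/H₂O).
So E°(O₂/H₂O) = E°(Cl₂/Cl⁻) − E°cell = (+1.36) − (+0.130) = +1.23 V.

+1.23 V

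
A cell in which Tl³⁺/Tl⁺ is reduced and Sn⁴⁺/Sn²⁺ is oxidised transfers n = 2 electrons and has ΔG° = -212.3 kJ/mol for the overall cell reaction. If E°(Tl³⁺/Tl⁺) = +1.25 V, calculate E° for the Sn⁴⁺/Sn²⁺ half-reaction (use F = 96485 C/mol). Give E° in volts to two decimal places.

+0.15 V

E°cell = −ΔG°/(nF) = −(-212.3×10³)/((2)(96485)) = +1.100 V.
Since Tl³⁺/Tl⁺ is the cathode and Sn⁴⁺/Sn²⁺ the anode, E°cell = E°(Tl³⁺/Tl⁺) − E°(Sn⁴⁺/Sn²⁺).
So E°(Sn⁴⁺/Sn²⁺) = E°(Tl³⁺/Tl⁺) − E°cell = (+1.25) − (+1.100) = +0.15 V.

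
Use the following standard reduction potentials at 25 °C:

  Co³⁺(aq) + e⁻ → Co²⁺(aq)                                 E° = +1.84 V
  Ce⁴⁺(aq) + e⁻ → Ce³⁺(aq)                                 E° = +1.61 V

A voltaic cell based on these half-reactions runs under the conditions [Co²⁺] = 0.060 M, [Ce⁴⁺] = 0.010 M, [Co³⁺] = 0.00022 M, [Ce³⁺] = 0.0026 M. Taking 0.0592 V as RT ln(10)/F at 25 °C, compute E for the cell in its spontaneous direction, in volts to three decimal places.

+0.051 V

Co³⁺/Co²⁺ is the cathode (higher E°), Ce⁴⁺/Ce³⁺ the anode: E°cell = +1.84 − (+1.61) = +0.23 V, n = 1.
Overall: Co³⁺(aq) + Ce³⁺(aq) → Co²⁺(aq) + Ce⁴⁺(aq)
Q = [Co²⁺]·[Ce⁴⁺] / ([Co³⁺]·[Ce³⁺]); log Q = 3.021.
E = E° − (0.0592/n) log Q = +0.23 − (0.0592/1)(3.021) = +0.051 V.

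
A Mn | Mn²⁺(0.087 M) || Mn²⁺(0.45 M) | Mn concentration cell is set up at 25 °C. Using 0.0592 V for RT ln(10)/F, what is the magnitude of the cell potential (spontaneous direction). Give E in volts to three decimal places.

For a concentration cell E°cell = 0. The 0.45 M side is the cathode (reduction is favoured where [Mn²⁺] is higher).
With n = 2, E = −(0.0592/2) log([Mn²⁺]ₐₙ/[Mn²⁺]꜀ₐₜ) = −(0.0592/2) log(0.087/0.45) = −(0.0592/2)(-0.714) = +0.021 V.

+0.021 V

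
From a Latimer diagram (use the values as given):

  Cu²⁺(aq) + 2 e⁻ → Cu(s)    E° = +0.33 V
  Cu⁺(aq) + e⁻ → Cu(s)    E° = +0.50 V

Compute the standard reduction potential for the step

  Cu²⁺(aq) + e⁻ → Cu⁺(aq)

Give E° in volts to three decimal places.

+0.160 V

Sequential free energies add, so n₃E°₃ = n₁E°₁ + n₂E°₂.
With n₃ = 2, and the known step contributing 1×(+0.50) V, the unknown satisfies 1·E° = 2×(+0.33) − 1×(+0.50) = +0.160.
E° = +0.160 / 1 = +0.160 V.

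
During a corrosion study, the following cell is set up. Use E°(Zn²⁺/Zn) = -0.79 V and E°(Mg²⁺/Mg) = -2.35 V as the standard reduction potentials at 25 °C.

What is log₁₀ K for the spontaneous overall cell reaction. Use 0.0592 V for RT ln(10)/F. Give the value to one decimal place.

Cathode: Zn²⁺/Zn; anode: Mg²⁺/Mg. E°cell = +1.56 V, n = 2.
log K = nE°cell / 0.0592 = (2)(+1.56) / 0.0592 = 52.7.

52.7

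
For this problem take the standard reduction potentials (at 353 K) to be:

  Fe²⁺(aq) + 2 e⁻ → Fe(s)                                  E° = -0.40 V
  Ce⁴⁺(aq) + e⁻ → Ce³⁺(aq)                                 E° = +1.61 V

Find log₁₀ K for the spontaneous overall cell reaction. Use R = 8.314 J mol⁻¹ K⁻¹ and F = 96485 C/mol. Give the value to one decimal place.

Cathode: Ce⁴⁺/Ce³⁺; anode: Fe²⁺/Fe. E°cell = (+1.61) − (-0.40) = +2.01 V, with n = 2.
ΔG° = −nFE° = −RT ln K, so ln K = nFE°/(RT) = (2)(96485)(+2.01) / ((8.314)(353)) = 132.160.
log₁₀ K = 132.160 / ln 10 = 57.4.

57.4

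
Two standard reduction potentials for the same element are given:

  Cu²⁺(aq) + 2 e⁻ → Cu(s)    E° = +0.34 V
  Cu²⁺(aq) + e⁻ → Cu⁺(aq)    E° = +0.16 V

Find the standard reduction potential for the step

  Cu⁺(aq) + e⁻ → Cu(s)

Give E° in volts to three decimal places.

Sequential free energies add, so n₃E°₃ = n₁E°₁ + n₂E°₂.
With n₃ = 2, and the known step contributing 1×(+0.16) V, the unknown satisfies 1·E° = 2×(+0.34) − 1×(+0.16) = +0.520.
E° = +0.520 / 1 = +0.520 V.

+0.520 V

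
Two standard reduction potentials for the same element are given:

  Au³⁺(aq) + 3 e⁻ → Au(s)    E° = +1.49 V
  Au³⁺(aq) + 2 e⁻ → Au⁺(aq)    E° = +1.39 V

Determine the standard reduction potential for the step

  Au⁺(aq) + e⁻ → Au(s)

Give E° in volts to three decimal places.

Sequential free energies add, so n₃E°₃ = n₁E°₁ + n₂E°₂.
With n₃ = 3, and the known step contributing 2×(+1.39) V, the unknown satisfies 1·E° = 3×(+1.49) − 2×(+1.39) = +1.690.
E° = +1.690 / 1 = +1.690 V.

+1.690 V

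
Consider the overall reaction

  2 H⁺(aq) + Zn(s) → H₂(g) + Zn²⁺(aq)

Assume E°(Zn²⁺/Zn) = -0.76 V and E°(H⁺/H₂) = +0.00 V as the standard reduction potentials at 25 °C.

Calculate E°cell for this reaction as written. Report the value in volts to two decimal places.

The H⁺/H₂ couple has the higher reduction potential, so it is the cathode; Zn²⁺/Zn is oxidised at the anode.
E°cell = E°(cathode) − E°(anode) = (+0.00) − (-0.76) = +0.76 V.
Since E°cell > 0, the reaction is spontaneous under standard conditions.

+0.76 V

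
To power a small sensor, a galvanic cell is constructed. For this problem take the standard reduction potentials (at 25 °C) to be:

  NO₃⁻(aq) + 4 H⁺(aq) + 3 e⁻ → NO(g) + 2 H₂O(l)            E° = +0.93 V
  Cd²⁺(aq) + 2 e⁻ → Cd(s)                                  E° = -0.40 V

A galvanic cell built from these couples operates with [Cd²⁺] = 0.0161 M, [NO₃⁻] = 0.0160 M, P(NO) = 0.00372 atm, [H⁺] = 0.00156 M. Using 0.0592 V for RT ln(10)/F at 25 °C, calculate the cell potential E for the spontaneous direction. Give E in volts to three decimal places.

NO₃⁻/NO is the cathode (higher E°), Cd²⁺/Cd the anode: E°cell = +0.93 − (-0.40) = +1.33 V, n = 6.
Overall: 2 NO₃⁻(aq) + 8 H⁺(aq) + 3 Cd(s) → 2 NO(g) + 4 H₂O(l) + 3 Cd²⁺(aq)
Q = P(NO)^2·[Cd²⁺]^3 / ([NO₃⁻]^2·[H⁺]^8); log Q = 15.808.
E = E° − (0.0592/n) log Q = +1.33 − (0.0592/6)(15.808) = +1.174 V.

+1.174 V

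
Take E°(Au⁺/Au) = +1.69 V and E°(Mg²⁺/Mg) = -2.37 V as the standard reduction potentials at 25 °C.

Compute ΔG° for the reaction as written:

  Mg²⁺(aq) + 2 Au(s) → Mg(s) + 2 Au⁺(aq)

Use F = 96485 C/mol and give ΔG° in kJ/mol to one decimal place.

As written, Mg²⁺/Mg is reduced (cathode) and Au⁺/Au is oxidised (anode), so E°cell = (-2.37) − (+1.69) = -4.06 V.
Balancing electrons gives n = 2.
ΔG° = −nFE° = −(2)(96485)(-4.06) = 783,458 J = +783.5 kJ/mol.

+783.5 kJ/mol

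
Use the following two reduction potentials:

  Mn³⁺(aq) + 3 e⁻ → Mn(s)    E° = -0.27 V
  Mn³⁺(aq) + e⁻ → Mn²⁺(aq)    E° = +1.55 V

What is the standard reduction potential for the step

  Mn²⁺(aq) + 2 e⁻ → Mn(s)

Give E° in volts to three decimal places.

-1.180 V

Sequential free energies add, so n₃E°₃ = n₁E°₁ + n₂E°₂.
With n₃ = 3, and the known step contributing 1×(+1.55) V, the unknown satisfies 2·E° = 3×(-0.27) − 1×(+1.55) = -2.360.
E° = -2.360 / 2 = -1.180 V.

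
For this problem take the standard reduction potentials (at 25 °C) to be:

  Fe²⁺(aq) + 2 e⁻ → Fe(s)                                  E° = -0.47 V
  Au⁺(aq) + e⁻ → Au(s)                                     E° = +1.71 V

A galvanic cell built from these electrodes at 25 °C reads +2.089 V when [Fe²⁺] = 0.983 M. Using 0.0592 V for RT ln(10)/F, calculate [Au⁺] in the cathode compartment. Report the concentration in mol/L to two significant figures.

0.029 M

Au⁺/Au is the cathode, Fe²⁺/Fe the anode: E°cell = +2.18 V, n = 2.
Overall reaction: 2 Au⁺(aq) + Fe(s) → 2 Au(s) + Fe²⁺(aq); Q = [Fe²⁺]^1/[Au⁺]^2.
From E = E° − (0.0592/n) log Q: log Q = (E° − E)·n/0.0592 = (+2.18 − (+2.089))·2/0.0592 = 3.0743.
So 2·log[Au⁺] = 1·log(0.983) − log Q = -0.0074 − (3.0743) = -3.0817; log[Au⁺] = -3.0817 / 2 = -1.5409; [Au⁺] = 10^(-1.5409) ≈ 0.029 M.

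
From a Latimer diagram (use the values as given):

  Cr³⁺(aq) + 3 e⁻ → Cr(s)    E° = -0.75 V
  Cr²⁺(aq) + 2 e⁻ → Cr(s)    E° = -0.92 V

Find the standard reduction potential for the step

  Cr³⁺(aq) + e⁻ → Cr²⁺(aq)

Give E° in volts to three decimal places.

Sequential free energies add, so n₃E°₃ = n₁E°₁ + n₂E°₂.
With n₃ = 3, and the known step contributing 2×(-0.92) V, the unknown satisfies 1·E° = 3×(-0.75) − 2×(-0.92) = -0.410.
E° = -0.410 / 1 = -0.410 V.

-0.410 V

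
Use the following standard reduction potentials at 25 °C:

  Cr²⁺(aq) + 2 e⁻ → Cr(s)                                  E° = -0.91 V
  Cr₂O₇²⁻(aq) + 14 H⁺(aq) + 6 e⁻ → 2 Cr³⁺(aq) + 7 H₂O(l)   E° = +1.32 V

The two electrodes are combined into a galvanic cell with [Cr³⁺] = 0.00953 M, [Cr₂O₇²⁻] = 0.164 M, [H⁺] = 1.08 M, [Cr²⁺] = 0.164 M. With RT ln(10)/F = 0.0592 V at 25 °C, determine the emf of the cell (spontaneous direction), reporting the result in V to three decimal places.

+2.290 V

Cr₂O₇²⁻/Cr³⁺ is the cathode (higher E°), Cr²⁺/Cr the anode: E°cell = +1.32 − (-0.91) = +2.23 V, n = 6.
Overall: Cr₂O₇²⁻(aq) + 14 H⁺(aq) + 3 Cr(s) → 2 Cr³⁺(aq) + 7 H₂O(l) + 3 Cr²⁺(aq)
Q = [Cr³⁺]^2·[Cr²⁺]^3 / ([Cr₂O₇²⁻]·[H⁺]^14); log Q = -6.080.
E = E° − (0.0592/n) log Q = +2.23 − (0.0592/6)(-6.080) = +2.290 V.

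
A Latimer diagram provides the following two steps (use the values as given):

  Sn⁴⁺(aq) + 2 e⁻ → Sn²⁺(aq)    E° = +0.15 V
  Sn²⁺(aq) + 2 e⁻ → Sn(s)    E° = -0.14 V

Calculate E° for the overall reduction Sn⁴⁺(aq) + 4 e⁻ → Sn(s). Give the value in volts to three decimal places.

Adding the free-energy changes (−nFE°) of the two steps gives −n₃FE°₃ = −n₁FE°₁ − n₂FE°₂.
E°₃ = (2×+0.15 + 2×-0.14) / 4 = (+0.020) / 4 = +0.005 V.

+0.005 V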